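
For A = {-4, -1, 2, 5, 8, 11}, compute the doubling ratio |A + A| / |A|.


|A| = 6.
Compute A + A by enumerating all 36 pairs.
A + A = {-8, -5, -2, 1, 4, 7, 10, 13, 16, 19, 22}, so |A + A| = 11.
K = |A + A| / |A| = 11/6 (already in lowest terms) ≈ 1.8333.
Reference: AP of size 6 gives K = 11/6 ≈ 1.8333; a fully generic set of size 6 gives K ≈ 3.5000.

|A| = 6, |A + A| = 11, K = 11/6.


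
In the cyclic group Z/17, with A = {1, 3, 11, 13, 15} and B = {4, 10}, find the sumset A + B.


Work in Z/17Z: reduce every sum a + b modulo 17.
Enumerate all 10 pairs:
a = 1: 1+4=5, 1+10=11
a = 3: 3+4=7, 3+10=13
a = 11: 11+4=15, 11+10=4
a = 13: 13+4=0, 13+10=6
a = 15: 15+4=2, 15+10=8
Distinct residues collected: {0, 2, 4, 5, 6, 7, 8, 11, 13, 15}
|A + B| = 10 (out of 17 total residues).

A + B = {0, 2, 4, 5, 6, 7, 8, 11, 13, 15}


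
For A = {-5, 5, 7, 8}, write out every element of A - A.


A - A = {a - a' : a, a' ∈ A}.
Compute a - a' for each ordered pair (a, a'):
a = -5: -5--5=0, -5-5=-10, -5-7=-12, -5-8=-13
a = 5: 5--5=10, 5-5=0, 5-7=-2, 5-8=-3
a = 7: 7--5=12, 7-5=2, 7-7=0, 7-8=-1
a = 8: 8--5=13, 8-5=3, 8-7=1, 8-8=0
Collecting distinct values (and noting 0 appears from a-a):
A - A = {-13, -12, -10, -3, -2, -1, 0, 1, 2, 3, 10, 12, 13}
|A - A| = 13

A - A = {-13, -12, -10, -3, -2, -1, 0, 1, 2, 3, 10, 12, 13}


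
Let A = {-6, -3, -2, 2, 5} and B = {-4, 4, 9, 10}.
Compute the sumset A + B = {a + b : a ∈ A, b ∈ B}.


A + B = {a + b : a ∈ A, b ∈ B}.
Enumerate all |A|·|B| = 5·4 = 20 pairs (a, b) and collect distinct sums.
a = -6: -6+-4=-10, -6+4=-2, -6+9=3, -6+10=4
a = -3: -3+-4=-7, -3+4=1, -3+9=6, -3+10=7
a = -2: -2+-4=-6, -2+4=2, -2+9=7, -2+10=8
a = 2: 2+-4=-2, 2+4=6, 2+9=11, 2+10=12
a = 5: 5+-4=1, 5+4=9, 5+9=14, 5+10=15
Collecting distinct sums: A + B = {-10, -7, -6, -2, 1, 2, 3, 4, 6, 7, 8, 9, 11, 12, 14, 15}
|A + B| = 16

A + B = {-10, -7, -6, -2, 1, 2, 3, 4, 6, 7, 8, 9, 11, 12, 14, 15}


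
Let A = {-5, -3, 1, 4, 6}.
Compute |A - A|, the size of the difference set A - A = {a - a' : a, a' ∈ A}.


A - A = {a - a' : a, a' ∈ A}; |A| = 5.
Bounds: 2|A|-1 ≤ |A - A| ≤ |A|² - |A| + 1, i.e. 9 ≤ |A - A| ≤ 21.
Note: 0 ∈ A - A always (from a - a). The set is symmetric: if d ∈ A - A then -d ∈ A - A.
Enumerate nonzero differences d = a - a' with a > a' (then include -d):
Positive differences: {2, 3, 4, 5, 6, 7, 9, 11}
Full difference set: {0} ∪ (positive diffs) ∪ (negative diffs).
|A - A| = 1 + 2·8 = 17 (matches direct enumeration: 17).

|A - A| = 17


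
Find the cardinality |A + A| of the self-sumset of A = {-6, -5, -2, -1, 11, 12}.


A + A = {a + a' : a, a' ∈ A}; |A| = 6.
General bounds: 2|A| - 1 ≤ |A + A| ≤ |A|(|A|+1)/2, i.e. 11 ≤ |A + A| ≤ 21.
Lower bound 2|A|-1 is attained iff A is an arithmetic progression.
Enumerate sums a + a' for a ≤ a' (symmetric, so this suffices):
a = -6: -6+-6=-12, -6+-5=-11, -6+-2=-8, -6+-1=-7, -6+11=5, -6+12=6
a = -5: -5+-5=-10, -5+-2=-7, -5+-1=-6, -5+11=6, -5+12=7
a = -2: -2+-2=-4, -2+-1=-3, -2+11=9, -2+12=10
a = -1: -1+-1=-2, -1+11=10, -1+12=11
a = 11: 11+11=22, 11+12=23
a = 12: 12+12=24
Distinct sums: {-12, -11, -10, -8, -7, -6, -4, -3, -2, 5, 6, 7, 9, 10, 11, 22, 23, 24}
|A + A| = 18

|A + A| = 18


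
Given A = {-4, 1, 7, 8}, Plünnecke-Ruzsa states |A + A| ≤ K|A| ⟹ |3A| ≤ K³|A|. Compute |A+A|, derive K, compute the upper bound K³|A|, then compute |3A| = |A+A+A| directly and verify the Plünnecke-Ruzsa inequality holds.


|A| = 4.
Step 1: Compute A + A by enumerating all 16 pairs.
A + A = {-8, -3, 2, 3, 4, 8, 9, 14, 15, 16}, so |A + A| = 10.
Step 2: Doubling constant K = |A + A|/|A| = 10/4 = 10/4 ≈ 2.5000.
Step 3: Plünnecke-Ruzsa gives |3A| ≤ K³·|A| = (2.5000)³ · 4 ≈ 62.5000.
Step 4: Compute 3A = A + A + A directly by enumerating all triples (a,b,c) ∈ A³; |3A| = 19.
Step 5: Check 19 ≤ 62.5000? Yes ✓.

K = 10/4, Plünnecke-Ruzsa bound K³|A| ≈ 62.5000, |3A| = 19, inequality holds.


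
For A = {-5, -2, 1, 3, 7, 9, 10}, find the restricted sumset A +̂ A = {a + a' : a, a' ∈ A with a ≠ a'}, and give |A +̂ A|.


Restricted sumset: A +̂ A = {a + a' : a ∈ A, a' ∈ A, a ≠ a'}.
Equivalently, take A + A and drop any sum 2a that is achievable ONLY as a + a for a ∈ A (i.e. sums representable only with equal summands).
Enumerate pairs (a, a') with a < a' (symmetric, so each unordered pair gives one sum; this covers all a ≠ a'):
  -5 + -2 = -7
  -5 + 1 = -4
  -5 + 3 = -2
  -5 + 7 = 2
  -5 + 9 = 4
  -5 + 10 = 5
  -2 + 1 = -1
  -2 + 3 = 1
  -2 + 7 = 5
  -2 + 9 = 7
  -2 + 10 = 8
  1 + 3 = 4
  1 + 7 = 8
  1 + 9 = 10
  1 + 10 = 11
  3 + 7 = 10
  3 + 9 = 12
  3 + 10 = 13
  7 + 9 = 16
  7 + 10 = 17
  9 + 10 = 19
Collected distinct sums: {-7, -4, -2, -1, 1, 2, 4, 5, 7, 8, 10, 11, 12, 13, 16, 17, 19}
|A +̂ A| = 17
(Reference bound: |A +̂ A| ≥ 2|A| - 3 for |A| ≥ 2, with |A| = 7 giving ≥ 11.)

|A +̂ A| = 17


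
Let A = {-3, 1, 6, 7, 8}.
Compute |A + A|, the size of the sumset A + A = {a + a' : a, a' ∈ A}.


A + A = {a + a' : a, a' ∈ A}; |A| = 5.
General bounds: 2|A| - 1 ≤ |A + A| ≤ |A|(|A|+1)/2, i.e. 9 ≤ |A + A| ≤ 15.
Lower bound 2|A|-1 is attained iff A is an arithmetic progression.
Enumerate sums a + a' for a ≤ a' (symmetric, so this suffices):
a = -3: -3+-3=-6, -3+1=-2, -3+6=3, -3+7=4, -3+8=5
a = 1: 1+1=2, 1+6=7, 1+7=8, 1+8=9
a = 6: 6+6=12, 6+7=13, 6+8=14
a = 7: 7+7=14, 7+8=15
a = 8: 8+8=16
Distinct sums: {-6, -2, 2, 3, 4, 5, 7, 8, 9, 12, 13, 14, 15, 16}
|A + A| = 14

|A + A| = 14


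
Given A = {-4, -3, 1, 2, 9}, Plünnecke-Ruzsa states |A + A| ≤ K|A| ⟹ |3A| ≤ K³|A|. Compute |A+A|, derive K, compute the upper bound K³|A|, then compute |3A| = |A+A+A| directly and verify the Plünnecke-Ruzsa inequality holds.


|A| = 5.
Step 1: Compute A + A by enumerating all 25 pairs.
A + A = {-8, -7, -6, -3, -2, -1, 2, 3, 4, 5, 6, 10, 11, 18}, so |A + A| = 14.
Step 2: Doubling constant K = |A + A|/|A| = 14/5 = 14/5 ≈ 2.8000.
Step 3: Plünnecke-Ruzsa gives |3A| ≤ K³·|A| = (2.8000)³ · 5 ≈ 109.7600.
Step 4: Compute 3A = A + A + A directly by enumerating all triples (a,b,c) ∈ A³; |3A| = 27.
Step 5: Check 27 ≤ 109.7600? Yes ✓.

K = 14/5, Plünnecke-Ruzsa bound K³|A| ≈ 109.7600, |3A| = 27, inequality holds.


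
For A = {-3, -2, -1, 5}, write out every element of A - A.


A - A = {a - a' : a, a' ∈ A}.
Compute a - a' for each ordered pair (a, a'):
a = -3: -3--3=0, -3--2=-1, -3--1=-2, -3-5=-8
a = -2: -2--3=1, -2--2=0, -2--1=-1, -2-5=-7
a = -1: -1--3=2, -1--2=1, -1--1=0, -1-5=-6
a = 5: 5--3=8, 5--2=7, 5--1=6, 5-5=0
Collecting distinct values (and noting 0 appears from a-a):
A - A = {-8, -7, -6, -2, -1, 0, 1, 2, 6, 7, 8}
|A - A| = 11

A - A = {-8, -7, -6, -2, -1, 0, 1, 2, 6, 7, 8}


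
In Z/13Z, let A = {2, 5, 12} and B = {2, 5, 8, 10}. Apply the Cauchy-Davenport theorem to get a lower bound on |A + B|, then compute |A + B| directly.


Cauchy-Davenport: |A + B| ≥ min(p, |A| + |B| - 1) for A, B nonempty in Z/pZ.
|A| = 3, |B| = 4, p = 13.
CD lower bound = min(13, 3 + 4 - 1) = min(13, 6) = 6.
Compute A + B mod 13 directly:
a = 2: 2+2=4, 2+5=7, 2+8=10, 2+10=12
a = 5: 5+2=7, 5+5=10, 5+8=0, 5+10=2
a = 12: 12+2=1, 12+5=4, 12+8=7, 12+10=9
A + B = {0, 1, 2, 4, 7, 9, 10, 12}, so |A + B| = 8.
Verify: 8 ≥ 6? Yes ✓.

CD lower bound = 6, actual |A + B| = 8.


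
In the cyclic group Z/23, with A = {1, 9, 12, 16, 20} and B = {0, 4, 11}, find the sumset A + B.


Work in Z/23Z: reduce every sum a + b modulo 23.
Enumerate all 15 pairs:
a = 1: 1+0=1, 1+4=5, 1+11=12
a = 9: 9+0=9, 9+4=13, 9+11=20
a = 12: 12+0=12, 12+4=16, 12+11=0
a = 16: 16+0=16, 16+4=20, 16+11=4
a = 20: 20+0=20, 20+4=1, 20+11=8
Distinct residues collected: {0, 1, 4, 5, 8, 9, 12, 13, 16, 20}
|A + B| = 10 (out of 23 total residues).

A + B = {0, 1, 4, 5, 8, 9, 12, 13, 16, 20}


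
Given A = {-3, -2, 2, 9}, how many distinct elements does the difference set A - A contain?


A - A = {a - a' : a, a' ∈ A}; |A| = 4.
Bounds: 2|A|-1 ≤ |A - A| ≤ |A|² - |A| + 1, i.e. 7 ≤ |A - A| ≤ 13.
Note: 0 ∈ A - A always (from a - a). The set is symmetric: if d ∈ A - A then -d ∈ A - A.
Enumerate nonzero differences d = a - a' with a > a' (then include -d):
Positive differences: {1, 4, 5, 7, 11, 12}
Full difference set: {0} ∪ (positive diffs) ∪ (negative diffs).
|A - A| = 1 + 2·6 = 13 (matches direct enumeration: 13).

|A - A| = 13


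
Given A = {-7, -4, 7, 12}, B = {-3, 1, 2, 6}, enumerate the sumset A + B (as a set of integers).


A + B = {a + b : a ∈ A, b ∈ B}.
Enumerate all |A|·|B| = 4·4 = 16 pairs (a, b) and collect distinct sums.
a = -7: -7+-3=-10, -7+1=-6, -7+2=-5, -7+6=-1
a = -4: -4+-3=-7, -4+1=-3, -4+2=-2, -4+6=2
a = 7: 7+-3=4, 7+1=8, 7+2=9, 7+6=13
a = 12: 12+-3=9, 12+1=13, 12+2=14, 12+6=18
Collecting distinct sums: A + B = {-10, -7, -6, -5, -3, -2, -1, 2, 4, 8, 9, 13, 14, 18}
|A + B| = 14

A + B = {-10, -7, -6, -5, -3, -2, -1, 2, 4, 8, 9, 13, 14, 18}


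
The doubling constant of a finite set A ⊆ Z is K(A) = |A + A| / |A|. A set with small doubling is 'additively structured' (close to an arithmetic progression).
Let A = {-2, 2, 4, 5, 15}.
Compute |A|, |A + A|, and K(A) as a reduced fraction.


|A| = 5.
Compute A + A by enumerating all 25 pairs.
A + A = {-4, 0, 2, 3, 4, 6, 7, 8, 9, 10, 13, 17, 19, 20, 30}, so |A + A| = 15.
K = |A + A| / |A| = 15/5 = 3/1 ≈ 3.0000.
Reference: AP of size 5 gives K = 9/5 ≈ 1.8000; a fully generic set of size 5 gives K ≈ 3.0000.

|A| = 5, |A + A| = 15, K = 15/5 = 3/1.


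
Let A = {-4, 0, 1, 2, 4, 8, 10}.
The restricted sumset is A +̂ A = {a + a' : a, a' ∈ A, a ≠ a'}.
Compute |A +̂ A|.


Restricted sumset: A +̂ A = {a + a' : a ∈ A, a' ∈ A, a ≠ a'}.
Equivalently, take A + A and drop any sum 2a that is achievable ONLY as a + a for a ∈ A (i.e. sums representable only with equal summands).
Enumerate pairs (a, a') with a < a' (symmetric, so each unordered pair gives one sum; this covers all a ≠ a'):
  -4 + 0 = -4
  -4 + 1 = -3
  -4 + 2 = -2
  -4 + 4 = 0
  -4 + 8 = 4
  -4 + 10 = 6
  0 + 1 = 1
  0 + 2 = 2
  0 + 4 = 4
  0 + 8 = 8
  0 + 10 = 10
  1 + 2 = 3
  1 + 4 = 5
  1 + 8 = 9
  1 + 10 = 11
  2 + 4 = 6
  2 + 8 = 10
  2 + 10 = 12
  4 + 8 = 12
  4 + 10 = 14
  8 + 10 = 18
Collected distinct sums: {-4, -3, -2, 0, 1, 2, 3, 4, 5, 6, 8, 9, 10, 11, 12, 14, 18}
|A +̂ A| = 17
(Reference bound: |A +̂ A| ≥ 2|A| - 3 for |A| ≥ 2, with |A| = 7 giving ≥ 11.)

|A +̂ A| = 17


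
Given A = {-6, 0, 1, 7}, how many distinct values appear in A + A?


A + A = {a + a' : a, a' ∈ A}; |A| = 4.
General bounds: 2|A| - 1 ≤ |A + A| ≤ |A|(|A|+1)/2, i.e. 7 ≤ |A + A| ≤ 10.
Lower bound 2|A|-1 is attained iff A is an arithmetic progression.
Enumerate sums a + a' for a ≤ a' (symmetric, so this suffices):
a = -6: -6+-6=-12, -6+0=-6, -6+1=-5, -6+7=1
a = 0: 0+0=0, 0+1=1, 0+7=7
a = 1: 1+1=2, 1+7=8
a = 7: 7+7=14
Distinct sums: {-12, -6, -5, 0, 1, 2, 7, 8, 14}
|A + A| = 9

|A + A| = 9


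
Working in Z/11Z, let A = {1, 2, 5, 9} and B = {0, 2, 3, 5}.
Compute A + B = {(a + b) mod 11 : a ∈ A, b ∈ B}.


Work in Z/11Z: reduce every sum a + b modulo 11.
Enumerate all 16 pairs:
a = 1: 1+0=1, 1+2=3, 1+3=4, 1+5=6
a = 2: 2+0=2, 2+2=4, 2+3=5, 2+5=7
a = 5: 5+0=5, 5+2=7, 5+3=8, 5+5=10
a = 9: 9+0=9, 9+2=0, 9+3=1, 9+5=3
Distinct residues collected: {0, 1, 2, 3, 4, 5, 6, 7, 8, 9, 10}
|A + B| = 11 (out of 11 total residues).

A + B = {0, 1, 2, 3, 4, 5, 6, 7, 8, 9, 10}


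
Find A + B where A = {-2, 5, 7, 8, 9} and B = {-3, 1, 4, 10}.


A + B = {a + b : a ∈ A, b ∈ B}.
Enumerate all |A|·|B| = 5·4 = 20 pairs (a, b) and collect distinct sums.
a = -2: -2+-3=-5, -2+1=-1, -2+4=2, -2+10=8
a = 5: 5+-3=2, 5+1=6, 5+4=9, 5+10=15
a = 7: 7+-3=4, 7+1=8, 7+4=11, 7+10=17
a = 8: 8+-3=5, 8+1=9, 8+4=12, 8+10=18
a = 9: 9+-3=6, 9+1=10, 9+4=13, 9+10=19
Collecting distinct sums: A + B = {-5, -1, 2, 4, 5, 6, 8, 9, 10, 11, 12, 13, 15, 17, 18, 19}
|A + B| = 16

A + B = {-5, -1, 2, 4, 5, 6, 8, 9, 10, 11, 12, 13, 15, 17, 18, 19}


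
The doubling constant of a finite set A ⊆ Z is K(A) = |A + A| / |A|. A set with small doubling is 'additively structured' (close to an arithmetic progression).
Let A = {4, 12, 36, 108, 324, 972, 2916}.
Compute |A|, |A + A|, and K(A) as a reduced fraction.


|A| = 7.
Compute A + A by enumerating all 49 pairs.
A + A = {8, 16, 24, 40, 48, 72, 112, 120, 144, 216, 328, 336, 360, 432, 648, 976, 984, 1008, 1080, 1296, 1944, 2920, 2928, 2952, 3024, 3240, 3888, 5832}, so |A + A| = 28.
K = |A + A| / |A| = 28/7 = 4/1 ≈ 4.0000.
Reference: AP of size 7 gives K = 13/7 ≈ 1.8571; a fully generic set of size 7 gives K ≈ 4.0000.

|A| = 7, |A + A| = 28, K = 28/7 = 4/1.


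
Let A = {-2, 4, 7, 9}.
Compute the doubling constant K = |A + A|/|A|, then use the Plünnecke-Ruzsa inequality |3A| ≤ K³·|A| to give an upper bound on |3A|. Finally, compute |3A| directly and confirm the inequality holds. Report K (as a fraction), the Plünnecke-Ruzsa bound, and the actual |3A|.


|A| = 4.
Step 1: Compute A + A by enumerating all 16 pairs.
A + A = {-4, 2, 5, 7, 8, 11, 13, 14, 16, 18}, so |A + A| = 10.
Step 2: Doubling constant K = |A + A|/|A| = 10/4 = 10/4 ≈ 2.5000.
Step 3: Plünnecke-Ruzsa gives |3A| ≤ K³·|A| = (2.5000)³ · 4 ≈ 62.5000.
Step 4: Compute 3A = A + A + A directly by enumerating all triples (a,b,c) ∈ A³; |3A| = 19.
Step 5: Check 19 ≤ 62.5000? Yes ✓.

K = 10/4, Plünnecke-Ruzsa bound K³|A| ≈ 62.5000, |3A| = 19, inequality holds.


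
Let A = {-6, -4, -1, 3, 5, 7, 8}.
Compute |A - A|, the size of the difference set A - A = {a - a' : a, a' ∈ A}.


A - A = {a - a' : a, a' ∈ A}; |A| = 7.
Bounds: 2|A|-1 ≤ |A - A| ≤ |A|² - |A| + 1, i.e. 13 ≤ |A - A| ≤ 43.
Note: 0 ∈ A - A always (from a - a). The set is symmetric: if d ∈ A - A then -d ∈ A - A.
Enumerate nonzero differences d = a - a' with a > a' (then include -d):
Positive differences: {1, 2, 3, 4, 5, 6, 7, 8, 9, 11, 12, 13, 14}
Full difference set: {0} ∪ (positive diffs) ∪ (negative diffs).
|A - A| = 1 + 2·13 = 27 (matches direct enumeration: 27).

|A - A| = 27


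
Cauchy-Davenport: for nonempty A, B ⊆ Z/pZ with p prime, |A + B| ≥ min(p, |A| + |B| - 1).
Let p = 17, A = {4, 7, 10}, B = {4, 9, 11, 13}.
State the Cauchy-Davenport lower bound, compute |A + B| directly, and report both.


Cauchy-Davenport: |A + B| ≥ min(p, |A| + |B| - 1) for A, B nonempty in Z/pZ.
|A| = 3, |B| = 4, p = 17.
CD lower bound = min(17, 3 + 4 - 1) = min(17, 6) = 6.
Compute A + B mod 17 directly:
a = 4: 4+4=8, 4+9=13, 4+11=15, 4+13=0
a = 7: 7+4=11, 7+9=16, 7+11=1, 7+13=3
a = 10: 10+4=14, 10+9=2, 10+11=4, 10+13=6
A + B = {0, 1, 2, 3, 4, 6, 8, 11, 13, 14, 15, 16}, so |A + B| = 12.
Verify: 12 ≥ 6? Yes ✓.

CD lower bound = 6, actual |A + B| = 12.


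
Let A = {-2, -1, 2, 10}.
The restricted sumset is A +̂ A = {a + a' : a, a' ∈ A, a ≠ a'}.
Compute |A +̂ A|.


Restricted sumset: A +̂ A = {a + a' : a ∈ A, a' ∈ A, a ≠ a'}.
Equivalently, take A + A and drop any sum 2a that is achievable ONLY as a + a for a ∈ A (i.e. sums representable only with equal summands).
Enumerate pairs (a, a') with a < a' (symmetric, so each unordered pair gives one sum; this covers all a ≠ a'):
  -2 + -1 = -3
  -2 + 2 = 0
  -2 + 10 = 8
  -1 + 2 = 1
  -1 + 10 = 9
  2 + 10 = 12
Collected distinct sums: {-3, 0, 1, 8, 9, 12}
|A +̂ A| = 6
(Reference bound: |A +̂ A| ≥ 2|A| - 3 for |A| ≥ 2, with |A| = 4 giving ≥ 5.)

|A +̂ A| = 6


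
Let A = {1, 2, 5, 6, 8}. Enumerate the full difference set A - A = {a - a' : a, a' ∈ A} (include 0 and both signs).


A - A = {a - a' : a, a' ∈ A}.
Compute a - a' for each ordered pair (a, a'):
a = 1: 1-1=0, 1-2=-1, 1-5=-4, 1-6=-5, 1-8=-7
a = 2: 2-1=1, 2-2=0, 2-5=-3, 2-6=-4, 2-8=-6
a = 5: 5-1=4, 5-2=3, 5-5=0, 5-6=-1, 5-8=-3
a = 6: 6-1=5, 6-2=4, 6-5=1, 6-6=0, 6-8=-2
a = 8: 8-1=7, 8-2=6, 8-5=3, 8-6=2, 8-8=0
Collecting distinct values (and noting 0 appears from a-a):
A - A = {-7, -6, -5, -4, -3, -2, -1, 0, 1, 2, 3, 4, 5, 6, 7}
|A - A| = 15

A - A = {-7, -6, -5, -4, -3, -2, -1, 0, 1, 2, 3, 4, 5, 6, 7}


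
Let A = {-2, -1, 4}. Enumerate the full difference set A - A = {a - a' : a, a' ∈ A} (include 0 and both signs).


A - A = {a - a' : a, a' ∈ A}.
Compute a - a' for each ordered pair (a, a'):
a = -2: -2--2=0, -2--1=-1, -2-4=-6
a = -1: -1--2=1, -1--1=0, -1-4=-5
a = 4: 4--2=6, 4--1=5, 4-4=0
Collecting distinct values (and noting 0 appears from a-a):
A - A = {-6, -5, -1, 0, 1, 5, 6}
|A - A| = 7

A - A = {-6, -5, -1, 0, 1, 5, 6}


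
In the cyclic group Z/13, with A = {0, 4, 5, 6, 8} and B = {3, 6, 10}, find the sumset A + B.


Work in Z/13Z: reduce every sum a + b modulo 13.
Enumerate all 15 pairs:
a = 0: 0+3=3, 0+6=6, 0+10=10
a = 4: 4+3=7, 4+6=10, 4+10=1
a = 5: 5+3=8, 5+6=11, 5+10=2
a = 6: 6+3=9, 6+6=12, 6+10=3
a = 8: 8+3=11, 8+6=1, 8+10=5
Distinct residues collected: {1, 2, 3, 5, 6, 7, 8, 9, 10, 11, 12}
|A + B| = 11 (out of 13 total residues).

A + B = {1, 2, 3, 5, 6, 7, 8, 9, 10, 11, 12}


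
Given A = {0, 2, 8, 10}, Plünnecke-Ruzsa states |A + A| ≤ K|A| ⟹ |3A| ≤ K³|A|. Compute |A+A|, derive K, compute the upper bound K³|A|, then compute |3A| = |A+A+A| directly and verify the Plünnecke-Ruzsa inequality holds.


|A| = 4.
Step 1: Compute A + A by enumerating all 16 pairs.
A + A = {0, 2, 4, 8, 10, 12, 16, 18, 20}, so |A + A| = 9.
Step 2: Doubling constant K = |A + A|/|A| = 9/4 = 9/4 ≈ 2.2500.
Step 3: Plünnecke-Ruzsa gives |3A| ≤ K³·|A| = (2.2500)³ · 4 ≈ 45.5625.
Step 4: Compute 3A = A + A + A directly by enumerating all triples (a,b,c) ∈ A³; |3A| = 16.
Step 5: Check 16 ≤ 45.5625? Yes ✓.

K = 9/4, Plünnecke-Ruzsa bound K³|A| ≈ 45.5625, |3A| = 16, inequality holds.


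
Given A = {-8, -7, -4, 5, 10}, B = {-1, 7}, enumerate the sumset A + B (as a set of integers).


A + B = {a + b : a ∈ A, b ∈ B}.
Enumerate all |A|·|B| = 5·2 = 10 pairs (a, b) and collect distinct sums.
a = -8: -8+-1=-9, -8+7=-1
a = -7: -7+-1=-8, -7+7=0
a = -4: -4+-1=-5, -4+7=3
a = 5: 5+-1=4, 5+7=12
a = 10: 10+-1=9, 10+7=17
Collecting distinct sums: A + B = {-9, -8, -5, -1, 0, 3, 4, 9, 12, 17}
|A + B| = 10

A + B = {-9, -8, -5, -1, 0, 3, 4, 9, 12, 17}


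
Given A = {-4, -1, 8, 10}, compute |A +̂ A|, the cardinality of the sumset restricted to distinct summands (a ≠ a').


Restricted sumset: A +̂ A = {a + a' : a ∈ A, a' ∈ A, a ≠ a'}.
Equivalently, take A + A and drop any sum 2a that is achievable ONLY as a + a for a ∈ A (i.e. sums representable only with equal summands).
Enumerate pairs (a, a') with a < a' (symmetric, so each unordered pair gives one sum; this covers all a ≠ a'):
  -4 + -1 = -5
  -4 + 8 = 4
  -4 + 10 = 6
  -1 + 8 = 7
  -1 + 10 = 9
  8 + 10 = 18
Collected distinct sums: {-5, 4, 6, 7, 9, 18}
|A +̂ A| = 6
(Reference bound: |A +̂ A| ≥ 2|A| - 3 for |A| ≥ 2, with |A| = 4 giving ≥ 5.)

|A +̂ A| = 6


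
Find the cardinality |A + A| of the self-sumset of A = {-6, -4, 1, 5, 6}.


A + A = {a + a' : a, a' ∈ A}; |A| = 5.
General bounds: 2|A| - 1 ≤ |A + A| ≤ |A|(|A|+1)/2, i.e. 9 ≤ |A + A| ≤ 15.
Lower bound 2|A|-1 is attained iff A is an arithmetic progression.
Enumerate sums a + a' for a ≤ a' (symmetric, so this suffices):
a = -6: -6+-6=-12, -6+-4=-10, -6+1=-5, -6+5=-1, -6+6=0
a = -4: -4+-4=-8, -4+1=-3, -4+5=1, -4+6=2
a = 1: 1+1=2, 1+5=6, 1+6=7
a = 5: 5+5=10, 5+6=11
a = 6: 6+6=12
Distinct sums: {-12, -10, -8, -5, -3, -1, 0, 1, 2, 6, 7, 10, 11, 12}
|A + A| = 14

|A + A| = 14


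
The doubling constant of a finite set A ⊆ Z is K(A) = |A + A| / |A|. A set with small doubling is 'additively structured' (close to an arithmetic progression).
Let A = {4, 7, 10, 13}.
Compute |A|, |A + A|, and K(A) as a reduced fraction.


|A| = 4.
Compute A + A by enumerating all 16 pairs.
A + A = {8, 11, 14, 17, 20, 23, 26}, so |A + A| = 7.
K = |A + A| / |A| = 7/4 (already in lowest terms) ≈ 1.7500.
Reference: AP of size 4 gives K = 7/4 ≈ 1.7500; a fully generic set of size 4 gives K ≈ 2.5000.

|A| = 4, |A + A| = 7, K = 7/4.


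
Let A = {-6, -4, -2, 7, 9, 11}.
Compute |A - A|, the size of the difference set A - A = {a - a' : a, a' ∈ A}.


A - A = {a - a' : a, a' ∈ A}; |A| = 6.
Bounds: 2|A|-1 ≤ |A - A| ≤ |A|² - |A| + 1, i.e. 11 ≤ |A - A| ≤ 31.
Note: 0 ∈ A - A always (from a - a). The set is symmetric: if d ∈ A - A then -d ∈ A - A.
Enumerate nonzero differences d = a - a' with a > a' (then include -d):
Positive differences: {2, 4, 9, 11, 13, 15, 17}
Full difference set: {0} ∪ (positive diffs) ∪ (negative diffs).
|A - A| = 1 + 2·7 = 15 (matches direct enumeration: 15).

|A - A| = 15


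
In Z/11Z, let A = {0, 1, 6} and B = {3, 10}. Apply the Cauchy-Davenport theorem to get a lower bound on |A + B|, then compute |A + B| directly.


Cauchy-Davenport: |A + B| ≥ min(p, |A| + |B| - 1) for A, B nonempty in Z/pZ.
|A| = 3, |B| = 2, p = 11.
CD lower bound = min(11, 3 + 2 - 1) = min(11, 4) = 4.
Compute A + B mod 11 directly:
a = 0: 0+3=3, 0+10=10
a = 1: 1+3=4, 1+10=0
a = 6: 6+3=9, 6+10=5
A + B = {0, 3, 4, 5, 9, 10}, so |A + B| = 6.
Verify: 6 ≥ 4? Yes ✓.

CD lower bound = 4, actual |A + B| = 6.


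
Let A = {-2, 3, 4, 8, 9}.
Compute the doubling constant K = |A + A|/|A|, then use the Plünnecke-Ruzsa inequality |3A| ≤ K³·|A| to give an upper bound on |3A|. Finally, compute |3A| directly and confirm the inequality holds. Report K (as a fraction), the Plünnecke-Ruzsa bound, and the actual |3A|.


|A| = 5.
Step 1: Compute A + A by enumerating all 25 pairs.
A + A = {-4, 1, 2, 6, 7, 8, 11, 12, 13, 16, 17, 18}, so |A + A| = 12.
Step 2: Doubling constant K = |A + A|/|A| = 12/5 = 12/5 ≈ 2.4000.
Step 3: Plünnecke-Ruzsa gives |3A| ≤ K³·|A| = (2.4000)³ · 5 ≈ 69.1200.
Step 4: Compute 3A = A + A + A directly by enumerating all triples (a,b,c) ∈ A³; |3A| = 22.
Step 5: Check 22 ≤ 69.1200? Yes ✓.

K = 12/5, Plünnecke-Ruzsa bound K³|A| ≈ 69.1200, |3A| = 22, inequality holds.


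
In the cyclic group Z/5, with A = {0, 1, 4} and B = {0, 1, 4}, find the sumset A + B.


Work in Z/5Z: reduce every sum a + b modulo 5.
Enumerate all 9 pairs:
a = 0: 0+0=0, 0+1=1, 0+4=4
a = 1: 1+0=1, 1+1=2, 1+4=0
a = 4: 4+0=4, 4+1=0, 4+4=3
Distinct residues collected: {0, 1, 2, 3, 4}
|A + B| = 5 (out of 5 total residues).

A + B = {0, 1, 2, 3, 4}


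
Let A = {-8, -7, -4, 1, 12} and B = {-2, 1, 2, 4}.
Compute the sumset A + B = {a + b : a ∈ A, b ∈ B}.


A + B = {a + b : a ∈ A, b ∈ B}.
Enumerate all |A|·|B| = 5·4 = 20 pairs (a, b) and collect distinct sums.
a = -8: -8+-2=-10, -8+1=-7, -8+2=-6, -8+4=-4
a = -7: -7+-2=-9, -7+1=-6, -7+2=-5, -7+4=-3
a = -4: -4+-2=-6, -4+1=-3, -4+2=-2, -4+4=0
a = 1: 1+-2=-1, 1+1=2, 1+2=3, 1+4=5
a = 12: 12+-2=10, 12+1=13, 12+2=14, 12+4=16
Collecting distinct sums: A + B = {-10, -9, -7, -6, -5, -4, -3, -2, -1, 0, 2, 3, 5, 10, 13, 14, 16}
|A + B| = 17

A + B = {-10, -9, -7, -6, -5, -4, -3, -2, -1, 0, 2, 3, 5, 10, 13, 14, 16}


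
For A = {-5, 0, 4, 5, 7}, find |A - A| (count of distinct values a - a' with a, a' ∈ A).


A - A = {a - a' : a, a' ∈ A}; |A| = 5.
Bounds: 2|A|-1 ≤ |A - A| ≤ |A|² - |A| + 1, i.e. 9 ≤ |A - A| ≤ 21.
Note: 0 ∈ A - A always (from a - a). The set is symmetric: if d ∈ A - A then -d ∈ A - A.
Enumerate nonzero differences d = a - a' with a > a' (then include -d):
Positive differences: {1, 2, 3, 4, 5, 7, 9, 10, 12}
Full difference set: {0} ∪ (positive diffs) ∪ (negative diffs).
|A - A| = 1 + 2·9 = 19 (matches direct enumeration: 19).

|A - A| = 19


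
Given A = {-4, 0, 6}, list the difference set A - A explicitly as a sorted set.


A - A = {a - a' : a, a' ∈ A}.
Compute a - a' for each ordered pair (a, a'):
a = -4: -4--4=0, -4-0=-4, -4-6=-10
a = 0: 0--4=4, 0-0=0, 0-6=-6
a = 6: 6--4=10, 6-0=6, 6-6=0
Collecting distinct values (and noting 0 appears from a-a):
A - A = {-10, -6, -4, 0, 4, 6, 10}
|A - A| = 7

A - A = {-10, -6, -4, 0, 4, 6, 10}


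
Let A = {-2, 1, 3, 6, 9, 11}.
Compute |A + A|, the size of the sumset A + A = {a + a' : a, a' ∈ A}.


A + A = {a + a' : a, a' ∈ A}; |A| = 6.
General bounds: 2|A| - 1 ≤ |A + A| ≤ |A|(|A|+1)/2, i.e. 11 ≤ |A + A| ≤ 21.
Lower bound 2|A|-1 is attained iff A is an arithmetic progression.
Enumerate sums a + a' for a ≤ a' (symmetric, so this suffices):
a = -2: -2+-2=-4, -2+1=-1, -2+3=1, -2+6=4, -2+9=7, -2+11=9
a = 1: 1+1=2, 1+3=4, 1+6=7, 1+9=10, 1+11=12
a = 3: 3+3=6, 3+6=9, 3+9=12, 3+11=14
a = 6: 6+6=12, 6+9=15, 6+11=17
a = 9: 9+9=18, 9+11=20
a = 11: 11+11=22
Distinct sums: {-4, -1, 1, 2, 4, 6, 7, 9, 10, 12, 14, 15, 17, 18, 20, 22}
|A + A| = 16

|A + A| = 16


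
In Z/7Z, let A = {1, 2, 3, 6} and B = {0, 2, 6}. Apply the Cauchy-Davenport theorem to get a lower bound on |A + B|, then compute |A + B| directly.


Cauchy-Davenport: |A + B| ≥ min(p, |A| + |B| - 1) for A, B nonempty in Z/pZ.
|A| = 4, |B| = 3, p = 7.
CD lower bound = min(7, 4 + 3 - 1) = min(7, 6) = 6.
Compute A + B mod 7 directly:
a = 1: 1+0=1, 1+2=3, 1+6=0
a = 2: 2+0=2, 2+2=4, 2+6=1
a = 3: 3+0=3, 3+2=5, 3+6=2
a = 6: 6+0=6, 6+2=1, 6+6=5
A + B = {0, 1, 2, 3, 4, 5, 6}, so |A + B| = 7.
Verify: 7 ≥ 6? Yes ✓.

CD lower bound = 6, actual |A + B| = 7.


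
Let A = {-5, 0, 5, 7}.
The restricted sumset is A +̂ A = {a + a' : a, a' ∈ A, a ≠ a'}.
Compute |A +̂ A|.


Restricted sumset: A +̂ A = {a + a' : a ∈ A, a' ∈ A, a ≠ a'}.
Equivalently, take A + A and drop any sum 2a that is achievable ONLY as a + a for a ∈ A (i.e. sums representable only with equal summands).
Enumerate pairs (a, a') with a < a' (symmetric, so each unordered pair gives one sum; this covers all a ≠ a'):
  -5 + 0 = -5
  -5 + 5 = 0
  -5 + 7 = 2
  0 + 5 = 5
  0 + 7 = 7
  5 + 7 = 12
Collected distinct sums: {-5, 0, 2, 5, 7, 12}
|A +̂ A| = 6
(Reference bound: |A +̂ A| ≥ 2|A| - 3 for |A| ≥ 2, with |A| = 4 giving ≥ 5.)

|A +̂ A| = 6


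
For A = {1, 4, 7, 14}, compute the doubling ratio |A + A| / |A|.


|A| = 4.
Compute A + A by enumerating all 16 pairs.
A + A = {2, 5, 8, 11, 14, 15, 18, 21, 28}, so |A + A| = 9.
K = |A + A| / |A| = 9/4 (already in lowest terms) ≈ 2.2500.
Reference: AP of size 4 gives K = 7/4 ≈ 1.7500; a fully generic set of size 4 gives K ≈ 2.5000.

|A| = 4, |A + A| = 9, K = 9/4.


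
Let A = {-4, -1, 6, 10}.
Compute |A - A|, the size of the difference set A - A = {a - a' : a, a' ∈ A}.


A - A = {a - a' : a, a' ∈ A}; |A| = 4.
Bounds: 2|A|-1 ≤ |A - A| ≤ |A|² - |A| + 1, i.e. 7 ≤ |A - A| ≤ 13.
Note: 0 ∈ A - A always (from a - a). The set is symmetric: if d ∈ A - A then -d ∈ A - A.
Enumerate nonzero differences d = a - a' with a > a' (then include -d):
Positive differences: {3, 4, 7, 10, 11, 14}
Full difference set: {0} ∪ (positive diffs) ∪ (negative diffs).
|A - A| = 1 + 2·6 = 13 (matches direct enumeration: 13).

|A - A| = 13


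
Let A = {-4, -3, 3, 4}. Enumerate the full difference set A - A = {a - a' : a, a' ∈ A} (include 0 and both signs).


A - A = {a - a' : a, a' ∈ A}.
Compute a - a' for each ordered pair (a, a'):
a = -4: -4--4=0, -4--3=-1, -4-3=-7, -4-4=-8
a = -3: -3--4=1, -3--3=0, -3-3=-6, -3-4=-7
a = 3: 3--4=7, 3--3=6, 3-3=0, 3-4=-1
a = 4: 4--4=8, 4--3=7, 4-3=1, 4-4=0
Collecting distinct values (and noting 0 appears from a-a):
A - A = {-8, -7, -6, -1, 0, 1, 6, 7, 8}
|A - A| = 9

A - A = {-8, -7, -6, -1, 0, 1, 6, 7, 8}


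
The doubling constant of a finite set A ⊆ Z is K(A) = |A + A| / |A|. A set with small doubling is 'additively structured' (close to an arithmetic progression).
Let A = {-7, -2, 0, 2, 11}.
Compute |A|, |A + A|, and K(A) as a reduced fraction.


|A| = 5.
Compute A + A by enumerating all 25 pairs.
A + A = {-14, -9, -7, -5, -4, -2, 0, 2, 4, 9, 11, 13, 22}, so |A + A| = 13.
K = |A + A| / |A| = 13/5 (already in lowest terms) ≈ 2.6000.
Reference: AP of size 5 gives K = 9/5 ≈ 1.8000; a fully generic set of size 5 gives K ≈ 3.0000.

|A| = 5, |A + A| = 13, K = 13/5.


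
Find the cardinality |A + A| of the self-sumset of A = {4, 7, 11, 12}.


A + A = {a + a' : a, a' ∈ A}; |A| = 4.
General bounds: 2|A| - 1 ≤ |A + A| ≤ |A|(|A|+1)/2, i.e. 7 ≤ |A + A| ≤ 10.
Lower bound 2|A|-1 is attained iff A is an arithmetic progression.
Enumerate sums a + a' for a ≤ a' (symmetric, so this suffices):
a = 4: 4+4=8, 4+7=11, 4+11=15, 4+12=16
a = 7: 7+7=14, 7+11=18, 7+12=19
a = 11: 11+11=22, 11+12=23
a = 12: 12+12=24
Distinct sums: {8, 11, 14, 15, 16, 18, 19, 22, 23, 24}
|A + A| = 10

|A + A| = 10


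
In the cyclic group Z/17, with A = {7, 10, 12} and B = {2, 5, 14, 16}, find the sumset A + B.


Work in Z/17Z: reduce every sum a + b modulo 17.
Enumerate all 12 pairs:
a = 7: 7+2=9, 7+5=12, 7+14=4, 7+16=6
a = 10: 10+2=12, 10+5=15, 10+14=7, 10+16=9
a = 12: 12+2=14, 12+5=0, 12+14=9, 12+16=11
Distinct residues collected: {0, 4, 6, 7, 9, 11, 12, 14, 15}
|A + B| = 9 (out of 17 total residues).

A + B = {0, 4, 6, 7, 9, 11, 12, 14, 15}


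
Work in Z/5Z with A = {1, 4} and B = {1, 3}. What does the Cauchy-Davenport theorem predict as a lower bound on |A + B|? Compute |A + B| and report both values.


Cauchy-Davenport: |A + B| ≥ min(p, |A| + |B| - 1) for A, B nonempty in Z/pZ.
|A| = 2, |B| = 2, p = 5.
CD lower bound = min(5, 2 + 2 - 1) = min(5, 3) = 3.
Compute A + B mod 5 directly:
a = 1: 1+1=2, 1+3=4
a = 4: 4+1=0, 4+3=2
A + B = {0, 2, 4}, so |A + B| = 3.
Verify: 3 ≥ 3? Yes ✓.

CD lower bound = 3, actual |A + B| = 3.


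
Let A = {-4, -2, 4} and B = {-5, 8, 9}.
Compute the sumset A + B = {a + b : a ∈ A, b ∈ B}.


A + B = {a + b : a ∈ A, b ∈ B}.
Enumerate all |A|·|B| = 3·3 = 9 pairs (a, b) and collect distinct sums.
a = -4: -4+-5=-9, -4+8=4, -4+9=5
a = -2: -2+-5=-7, -2+8=6, -2+9=7
a = 4: 4+-5=-1, 4+8=12, 4+9=13
Collecting distinct sums: A + B = {-9, -7, -1, 4, 5, 6, 7, 12, 13}
|A + B| = 9

A + B = {-9, -7, -1, 4, 5, 6, 7, 12, 13}


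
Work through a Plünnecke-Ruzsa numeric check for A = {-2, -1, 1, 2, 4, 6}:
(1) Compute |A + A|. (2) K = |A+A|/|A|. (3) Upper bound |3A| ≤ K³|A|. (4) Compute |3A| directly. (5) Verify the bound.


|A| = 6.
Step 1: Compute A + A by enumerating all 36 pairs.
A + A = {-4, -3, -2, -1, 0, 1, 2, 3, 4, 5, 6, 7, 8, 10, 12}, so |A + A| = 15.
Step 2: Doubling constant K = |A + A|/|A| = 15/6 = 15/6 ≈ 2.5000.
Step 3: Plünnecke-Ruzsa gives |3A| ≤ K³·|A| = (2.5000)³ · 6 ≈ 93.7500.
Step 4: Compute 3A = A + A + A directly by enumerating all triples (a,b,c) ∈ A³; |3A| = 23.
Step 5: Check 23 ≤ 93.7500? Yes ✓.

K = 15/6, Plünnecke-Ruzsa bound K³|A| ≈ 93.7500, |3A| = 23, inequality holds.


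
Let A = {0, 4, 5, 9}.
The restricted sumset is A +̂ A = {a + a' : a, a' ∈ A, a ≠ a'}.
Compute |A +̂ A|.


Restricted sumset: A +̂ A = {a + a' : a ∈ A, a' ∈ A, a ≠ a'}.
Equivalently, take A + A and drop any sum 2a that is achievable ONLY as a + a for a ∈ A (i.e. sums representable only with equal summands).
Enumerate pairs (a, a') with a < a' (symmetric, so each unordered pair gives one sum; this covers all a ≠ a'):
  0 + 4 = 4
  0 + 5 = 5
  0 + 9 = 9
  4 + 5 = 9
  4 + 9 = 13
  5 + 9 = 14
Collected distinct sums: {4, 5, 9, 13, 14}
|A +̂ A| = 5
(Reference bound: |A +̂ A| ≥ 2|A| - 3 for |A| ≥ 2, with |A| = 4 giving ≥ 5.)

|A +̂ A| = 5


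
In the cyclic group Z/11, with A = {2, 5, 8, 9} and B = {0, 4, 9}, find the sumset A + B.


Work in Z/11Z: reduce every sum a + b modulo 11.
Enumerate all 12 pairs:
a = 2: 2+0=2, 2+4=6, 2+9=0
a = 5: 5+0=5, 5+4=9, 5+9=3
a = 8: 8+0=8, 8+4=1, 8+9=6
a = 9: 9+0=9, 9+4=2, 9+9=7
Distinct residues collected: {0, 1, 2, 3, 5, 6, 7, 8, 9}
|A + B| = 9 (out of 11 total residues).

A + B = {0, 1, 2, 3, 5, 6, 7, 8, 9}


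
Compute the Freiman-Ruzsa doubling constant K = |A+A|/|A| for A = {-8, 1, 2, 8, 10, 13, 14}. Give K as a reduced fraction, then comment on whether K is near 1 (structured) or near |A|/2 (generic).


|A| = 7.
Compute A + A by enumerating all 49 pairs.
A + A = {-16, -7, -6, 0, 2, 3, 4, 5, 6, 9, 10, 11, 12, 14, 15, 16, 18, 20, 21, 22, 23, 24, 26, 27, 28}, so |A + A| = 25.
K = |A + A| / |A| = 25/7 (already in lowest terms) ≈ 3.5714.
Reference: AP of size 7 gives K = 13/7 ≈ 1.8571; a fully generic set of size 7 gives K ≈ 4.0000.

|A| = 7, |A + A| = 25, K = 25/7.


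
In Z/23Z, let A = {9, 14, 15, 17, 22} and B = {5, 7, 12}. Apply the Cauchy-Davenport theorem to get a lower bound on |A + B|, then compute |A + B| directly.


Cauchy-Davenport: |A + B| ≥ min(p, |A| + |B| - 1) for A, B nonempty in Z/pZ.
|A| = 5, |B| = 3, p = 23.
CD lower bound = min(23, 5 + 3 - 1) = min(23, 7) = 7.
Compute A + B mod 23 directly:
a = 9: 9+5=14, 9+7=16, 9+12=21
a = 14: 14+5=19, 14+7=21, 14+12=3
a = 15: 15+5=20, 15+7=22, 15+12=4
a = 17: 17+5=22, 17+7=1, 17+12=6
a = 22: 22+5=4, 22+7=6, 22+12=11
A + B = {1, 3, 4, 6, 11, 14, 16, 19, 20, 21, 22}, so |A + B| = 11.
Verify: 11 ≥ 7? Yes ✓.

CD lower bound = 7, actual |A + B| = 11.


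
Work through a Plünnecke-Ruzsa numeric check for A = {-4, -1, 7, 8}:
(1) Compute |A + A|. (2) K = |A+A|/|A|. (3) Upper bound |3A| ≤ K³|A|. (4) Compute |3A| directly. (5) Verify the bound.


|A| = 4.
Step 1: Compute A + A by enumerating all 16 pairs.
A + A = {-8, -5, -2, 3, 4, 6, 7, 14, 15, 16}, so |A + A| = 10.
Step 2: Doubling constant K = |A + A|/|A| = 10/4 = 10/4 ≈ 2.5000.
Step 3: Plünnecke-Ruzsa gives |3A| ≤ K³·|A| = (2.5000)³ · 4 ≈ 62.5000.
Step 4: Compute 3A = A + A + A directly by enumerating all triples (a,b,c) ∈ A³; |3A| = 20.
Step 5: Check 20 ≤ 62.5000? Yes ✓.

K = 10/4, Plünnecke-Ruzsa bound K³|A| ≈ 62.5000, |3A| = 20, inequality holds.


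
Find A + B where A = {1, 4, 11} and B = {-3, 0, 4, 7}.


A + B = {a + b : a ∈ A, b ∈ B}.
Enumerate all |A|·|B| = 3·4 = 12 pairs (a, b) and collect distinct sums.
a = 1: 1+-3=-2, 1+0=1, 1+4=5, 1+7=8
a = 4: 4+-3=1, 4+0=4, 4+4=8, 4+7=11
a = 11: 11+-3=8, 11+0=11, 11+4=15, 11+7=18
Collecting distinct sums: A + B = {-2, 1, 4, 5, 8, 11, 15, 18}
|A + B| = 8

A + B = {-2, 1, 4, 5, 8, 11, 15, 18}


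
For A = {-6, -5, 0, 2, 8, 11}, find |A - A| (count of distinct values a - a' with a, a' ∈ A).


A - A = {a - a' : a, a' ∈ A}; |A| = 6.
Bounds: 2|A|-1 ≤ |A - A| ≤ |A|² - |A| + 1, i.e. 11 ≤ |A - A| ≤ 31.
Note: 0 ∈ A - A always (from a - a). The set is symmetric: if d ∈ A - A then -d ∈ A - A.
Enumerate nonzero differences d = a - a' with a > a' (then include -d):
Positive differences: {1, 2, 3, 5, 6, 7, 8, 9, 11, 13, 14, 16, 17}
Full difference set: {0} ∪ (positive diffs) ∪ (negative diffs).
|A - A| = 1 + 2·13 = 27 (matches direct enumeration: 27).

|A - A| = 27


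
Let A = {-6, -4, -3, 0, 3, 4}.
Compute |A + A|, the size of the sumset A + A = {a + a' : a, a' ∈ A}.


A + A = {a + a' : a, a' ∈ A}; |A| = 6.
General bounds: 2|A| - 1 ≤ |A + A| ≤ |A|(|A|+1)/2, i.e. 11 ≤ |A + A| ≤ 21.
Lower bound 2|A|-1 is attained iff A is an arithmetic progression.
Enumerate sums a + a' for a ≤ a' (symmetric, so this suffices):
a = -6: -6+-6=-12, -6+-4=-10, -6+-3=-9, -6+0=-6, -6+3=-3, -6+4=-2
a = -4: -4+-4=-8, -4+-3=-7, -4+0=-4, -4+3=-1, -4+4=0
a = -3: -3+-3=-6, -3+0=-3, -3+3=0, -3+4=1
a = 0: 0+0=0, 0+3=3, 0+4=4
a = 3: 3+3=6, 3+4=7
a = 4: 4+4=8
Distinct sums: {-12, -10, -9, -8, -7, -6, -4, -3, -2, -1, 0, 1, 3, 4, 6, 7, 8}
|A + A| = 17

|A + A| = 17


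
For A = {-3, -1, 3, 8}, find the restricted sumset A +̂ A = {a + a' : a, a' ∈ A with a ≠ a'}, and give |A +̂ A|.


Restricted sumset: A +̂ A = {a + a' : a ∈ A, a' ∈ A, a ≠ a'}.
Equivalently, take A + A and drop any sum 2a that is achievable ONLY as a + a for a ∈ A (i.e. sums representable only with equal summands).
Enumerate pairs (a, a') with a < a' (symmetric, so each unordered pair gives one sum; this covers all a ≠ a'):
  -3 + -1 = -4
  -3 + 3 = 0
  -3 + 8 = 5
  -1 + 3 = 2
  -1 + 8 = 7
  3 + 8 = 11
Collected distinct sums: {-4, 0, 2, 5, 7, 11}
|A +̂ A| = 6
(Reference bound: |A +̂ A| ≥ 2|A| - 3 for |A| ≥ 2, with |A| = 4 giving ≥ 5.)

|A +̂ A| = 6


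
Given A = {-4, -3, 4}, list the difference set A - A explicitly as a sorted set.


A - A = {a - a' : a, a' ∈ A}.
Compute a - a' for each ordered pair (a, a'):
a = -4: -4--4=0, -4--3=-1, -4-4=-8
a = -3: -3--4=1, -3--3=0, -3-4=-7
a = 4: 4--4=8, 4--3=7, 4-4=0
Collecting distinct values (and noting 0 appears from a-a):
A - A = {-8, -7, -1, 0, 1, 7, 8}
|A - A| = 7

A - A = {-8, -7, -1, 0, 1, 7, 8}


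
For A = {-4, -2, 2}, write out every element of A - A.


A - A = {a - a' : a, a' ∈ A}.
Compute a - a' for each ordered pair (a, a'):
a = -4: -4--4=0, -4--2=-2, -4-2=-6
a = -2: -2--4=2, -2--2=0, -2-2=-4
a = 2: 2--4=6, 2--2=4, 2-2=0
Collecting distinct values (and noting 0 appears from a-a):
A - A = {-6, -4, -2, 0, 2, 4, 6}
|A - A| = 7

A - A = {-6, -4, -2, 0, 2, 4, 6}


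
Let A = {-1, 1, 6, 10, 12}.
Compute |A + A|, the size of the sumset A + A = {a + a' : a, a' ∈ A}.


A + A = {a + a' : a, a' ∈ A}; |A| = 5.
General bounds: 2|A| - 1 ≤ |A + A| ≤ |A|(|A|+1)/2, i.e. 9 ≤ |A + A| ≤ 15.
Lower bound 2|A|-1 is attained iff A is an arithmetic progression.
Enumerate sums a + a' for a ≤ a' (symmetric, so this suffices):
a = -1: -1+-1=-2, -1+1=0, -1+6=5, -1+10=9, -1+12=11
a = 1: 1+1=2, 1+6=7, 1+10=11, 1+12=13
a = 6: 6+6=12, 6+10=16, 6+12=18
a = 10: 10+10=20, 10+12=22
a = 12: 12+12=24
Distinct sums: {-2, 0, 2, 5, 7, 9, 11, 12, 13, 16, 18, 20, 22, 24}
|A + A| = 14

|A + A| = 14


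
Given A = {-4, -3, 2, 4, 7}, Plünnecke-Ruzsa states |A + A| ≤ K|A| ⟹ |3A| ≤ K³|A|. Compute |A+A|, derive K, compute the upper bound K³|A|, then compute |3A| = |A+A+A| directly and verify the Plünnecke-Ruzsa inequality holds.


|A| = 5.
Step 1: Compute A + A by enumerating all 25 pairs.
A + A = {-8, -7, -6, -2, -1, 0, 1, 3, 4, 6, 8, 9, 11, 14}, so |A + A| = 14.
Step 2: Doubling constant K = |A + A|/|A| = 14/5 = 14/5 ≈ 2.8000.
Step 3: Plünnecke-Ruzsa gives |3A| ≤ K³·|A| = (2.8000)³ · 5 ≈ 109.7600.
Step 4: Compute 3A = A + A + A directly by enumerating all triples (a,b,c) ∈ A³; |3A| = 27.
Step 5: Check 27 ≤ 109.7600? Yes ✓.

K = 14/5, Plünnecke-Ruzsa bound K³|A| ≈ 109.7600, |3A| = 27, inequality holds.


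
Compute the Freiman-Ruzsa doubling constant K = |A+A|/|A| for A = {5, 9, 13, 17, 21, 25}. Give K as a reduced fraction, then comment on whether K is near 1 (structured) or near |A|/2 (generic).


|A| = 6.
Compute A + A by enumerating all 36 pairs.
A + A = {10, 14, 18, 22, 26, 30, 34, 38, 42, 46, 50}, so |A + A| = 11.
K = |A + A| / |A| = 11/6 (already in lowest terms) ≈ 1.8333.
Reference: AP of size 6 gives K = 11/6 ≈ 1.8333; a fully generic set of size 6 gives K ≈ 3.5000.

|A| = 6, |A + A| = 11, K = 11/6.


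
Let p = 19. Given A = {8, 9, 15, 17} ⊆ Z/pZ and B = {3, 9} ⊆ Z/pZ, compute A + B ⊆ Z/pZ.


Work in Z/19Z: reduce every sum a + b modulo 19.
Enumerate all 8 pairs:
a = 8: 8+3=11, 8+9=17
a = 9: 9+3=12, 9+9=18
a = 15: 15+3=18, 15+9=5
a = 17: 17+3=1, 17+9=7
Distinct residues collected: {1, 5, 7, 11, 12, 17, 18}
|A + B| = 7 (out of 19 total residues).

A + B = {1, 5, 7, 11, 12, 17, 18}


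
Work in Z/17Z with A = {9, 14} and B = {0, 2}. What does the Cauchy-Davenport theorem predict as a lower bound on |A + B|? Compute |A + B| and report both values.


Cauchy-Davenport: |A + B| ≥ min(p, |A| + |B| - 1) for A, B nonempty in Z/pZ.
|A| = 2, |B| = 2, p = 17.
CD lower bound = min(17, 2 + 2 - 1) = min(17, 3) = 3.
Compute A + B mod 17 directly:
a = 9: 9+0=9, 9+2=11
a = 14: 14+0=14, 14+2=16
A + B = {9, 11, 14, 16}, so |A + B| = 4.
Verify: 4 ≥ 3? Yes ✓.

CD lower bound = 3, actual |A + B| = 4.


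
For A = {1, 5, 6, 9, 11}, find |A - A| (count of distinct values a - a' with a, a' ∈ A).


A - A = {a - a' : a, a' ∈ A}; |A| = 5.
Bounds: 2|A|-1 ≤ |A - A| ≤ |A|² - |A| + 1, i.e. 9 ≤ |A - A| ≤ 21.
Note: 0 ∈ A - A always (from a - a). The set is symmetric: if d ∈ A - A then -d ∈ A - A.
Enumerate nonzero differences d = a - a' with a > a' (then include -d):
Positive differences: {1, 2, 3, 4, 5, 6, 8, 10}
Full difference set: {0} ∪ (positive diffs) ∪ (negative diffs).
|A - A| = 1 + 2·8 = 17 (matches direct enumeration: 17).

|A - A| = 17


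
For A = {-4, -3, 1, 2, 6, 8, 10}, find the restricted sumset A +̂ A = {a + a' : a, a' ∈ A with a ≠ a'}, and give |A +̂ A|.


Restricted sumset: A +̂ A = {a + a' : a ∈ A, a' ∈ A, a ≠ a'}.
Equivalently, take A + A and drop any sum 2a that is achievable ONLY as a + a for a ∈ A (i.e. sums representable only with equal summands).
Enumerate pairs (a, a') with a < a' (symmetric, so each unordered pair gives one sum; this covers all a ≠ a'):
  -4 + -3 = -7
  -4 + 1 = -3
  -4 + 2 = -2
  -4 + 6 = 2
  -4 + 8 = 4
  -4 + 10 = 6
  -3 + 1 = -2
  -3 + 2 = -1
  -3 + 6 = 3
  -3 + 8 = 5
  -3 + 10 = 7
  1 + 2 = 3
  1 + 6 = 7
  1 + 8 = 9
  1 + 10 = 11
  2 + 6 = 8
  2 + 8 = 10
  2 + 10 = 12
  6 + 8 = 14
  6 + 10 = 16
  8 + 10 = 18
Collected distinct sums: {-7, -3, -2, -1, 2, 3, 4, 5, 6, 7, 8, 9, 10, 11, 12, 14, 16, 18}
|A +̂ A| = 18
(Reference bound: |A +̂ A| ≥ 2|A| - 3 for |A| ≥ 2, with |A| = 7 giving ≥ 11.)

|A +̂ A| = 18
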